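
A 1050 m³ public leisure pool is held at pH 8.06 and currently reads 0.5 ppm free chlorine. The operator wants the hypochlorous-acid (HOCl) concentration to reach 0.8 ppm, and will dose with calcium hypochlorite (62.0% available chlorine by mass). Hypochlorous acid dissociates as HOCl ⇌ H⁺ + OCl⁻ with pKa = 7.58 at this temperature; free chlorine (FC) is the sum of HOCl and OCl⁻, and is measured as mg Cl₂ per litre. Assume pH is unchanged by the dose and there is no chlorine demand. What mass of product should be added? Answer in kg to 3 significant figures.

Volume: 1050 m³ = 1,050,000 L.
[OCl⁻]/[HOCl] = 10^(pH − pKa) = 10^(8.06 − 7.58) = 3.02; fraction as HOCl = 1/(1 + 3.02) = 0.2488.
Free chlorine required for 0.8 ppm HOCl: 0.8 / 0.2488 = 3.216 ppm.
FC to add: 3.216 − 0.5 = 2.716 mg/L as Cl₂.
Cl₂ equivalent: 2.716 mg/L × 1,050,000 L = 2852 g.
Product at 62.0% available Cl: 2852 / 0.62 = 4600 g.

4.60 kg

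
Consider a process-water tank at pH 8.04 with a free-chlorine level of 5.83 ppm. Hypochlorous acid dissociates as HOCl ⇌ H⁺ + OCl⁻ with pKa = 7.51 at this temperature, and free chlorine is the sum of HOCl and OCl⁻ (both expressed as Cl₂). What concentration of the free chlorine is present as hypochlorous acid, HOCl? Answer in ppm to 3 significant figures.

[OCl⁻]/[HOCl] = 10^(pH − pKa) = 10^(8.04 − 7.51) = 10^0.53 = 3.388.
Fraction as HOCl = 1 / (1 + 3.388) = 0.2279.
HOCl = 0.2279 × 5.83 ppm = 1.328 ppm.

1.33 ppm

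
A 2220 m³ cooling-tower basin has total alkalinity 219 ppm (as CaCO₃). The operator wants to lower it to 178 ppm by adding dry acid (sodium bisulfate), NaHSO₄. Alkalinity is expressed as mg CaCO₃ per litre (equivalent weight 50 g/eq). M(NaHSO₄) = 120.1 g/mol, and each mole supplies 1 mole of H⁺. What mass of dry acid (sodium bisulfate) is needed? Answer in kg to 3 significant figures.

Volume: 2220 m³ = 2,220,000 L.
Alkalinity to neutralize: (219 − 178) = 41 mg/L as CaCO₃ × 2,220,000 L = 91,020 g as CaCO₃.
Equivalents of H⁺ required: 91,020 ÷ 50 g/eq = 1820 eq = 1820 mol NaHSO₄.
Mass of NaHSO₄: 1820 × 120.1 = 218,600 g.

219 kg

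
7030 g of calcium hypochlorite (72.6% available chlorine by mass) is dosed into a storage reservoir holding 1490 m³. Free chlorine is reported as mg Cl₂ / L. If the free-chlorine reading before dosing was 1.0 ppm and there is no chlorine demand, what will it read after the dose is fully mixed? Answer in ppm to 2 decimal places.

4.43 ppm

Volume: 1490 m³ = 1,490,000 L.
Available chlorine delivered: 7030 g × 0.726 = 5104 g as Cl₂.
Concentration rise: 5104 g / 1,490,000 L = 3.425 mg/L = 3.43 ppm.
Final FC: 1.0 + 3.43 = 4.43 ppm.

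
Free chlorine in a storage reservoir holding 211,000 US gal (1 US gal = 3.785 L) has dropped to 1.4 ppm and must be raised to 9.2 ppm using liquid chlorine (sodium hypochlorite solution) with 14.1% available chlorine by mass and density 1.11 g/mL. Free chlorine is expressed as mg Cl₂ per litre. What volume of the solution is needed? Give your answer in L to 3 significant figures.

39.8 L

Volume: 211,000 US gal × 3.785 L/gal = 798,635 L.
Chlorine deficit: 9.2 − 1.4 = 7.8 ppm = 7.8 mg/L as Cl₂.
Cl₂ equivalent needed: 7.8 mg/L × 798,635 L = 6,229,000 mg = 6229 g.
Product at 14.1% available chlorine: 6229 / 0.141 = 44,180 g.
Volume at density 1.11 g/mL: 44,180 g ÷ 1.11 g/mL = 39,800 mL.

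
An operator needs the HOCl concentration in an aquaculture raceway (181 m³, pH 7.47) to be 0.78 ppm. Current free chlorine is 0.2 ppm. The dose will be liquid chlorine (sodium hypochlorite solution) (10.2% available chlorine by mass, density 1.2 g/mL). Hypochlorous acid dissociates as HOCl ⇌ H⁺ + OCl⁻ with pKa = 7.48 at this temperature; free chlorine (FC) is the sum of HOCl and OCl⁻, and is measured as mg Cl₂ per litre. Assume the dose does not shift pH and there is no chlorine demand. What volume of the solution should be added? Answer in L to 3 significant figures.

1.98 L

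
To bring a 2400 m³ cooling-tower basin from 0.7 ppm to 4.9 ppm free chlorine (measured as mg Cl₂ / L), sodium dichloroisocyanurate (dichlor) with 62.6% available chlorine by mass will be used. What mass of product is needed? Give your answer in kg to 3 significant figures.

16.1 kg

Volume: 2400 m³ = 2,400,000 L.
Chlorine deficit: 4.9 − 0.7 = 4.2 ppm = 4.2 mg/L as Cl₂.
Cl₂ equivalent needed: 4.2 mg/L × 2,400,000 L = 10,080,000 mg = 10,080 g.
Product at 62.6% available chlorine: 10,080 / 0.626 = 16,100 g.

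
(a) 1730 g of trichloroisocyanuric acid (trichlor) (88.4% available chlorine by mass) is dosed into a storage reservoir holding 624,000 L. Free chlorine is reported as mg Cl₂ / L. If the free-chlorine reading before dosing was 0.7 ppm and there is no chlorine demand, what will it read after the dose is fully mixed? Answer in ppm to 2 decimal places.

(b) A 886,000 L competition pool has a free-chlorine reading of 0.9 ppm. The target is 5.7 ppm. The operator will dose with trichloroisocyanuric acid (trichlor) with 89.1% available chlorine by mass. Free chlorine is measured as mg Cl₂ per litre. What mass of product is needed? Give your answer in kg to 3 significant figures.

(a) Available chlorine delivered: 1730 g × 0.884 = 1529 g as Cl₂.
(a) Concentration rise: 1529 g / 624,000 L = 2.451 mg/L = 2.45 ppm.
(a) Final FC: 0.7 + 2.45 = 3.15 ppm.

(b) Chlorine deficit: 5.7 − 0.9 = 4.8 ppm = 4.8 mg/L as Cl₂.
(b) Cl₂ equivalent needed: 4.8 mg/L × 886,000 L = 4,253,000 mg = 4253 g.
(b) Product at 89.1% available chlorine: 4253 / 0.891 = 4773 g.

(a) 3.15 ppm; (b) 4.77 kg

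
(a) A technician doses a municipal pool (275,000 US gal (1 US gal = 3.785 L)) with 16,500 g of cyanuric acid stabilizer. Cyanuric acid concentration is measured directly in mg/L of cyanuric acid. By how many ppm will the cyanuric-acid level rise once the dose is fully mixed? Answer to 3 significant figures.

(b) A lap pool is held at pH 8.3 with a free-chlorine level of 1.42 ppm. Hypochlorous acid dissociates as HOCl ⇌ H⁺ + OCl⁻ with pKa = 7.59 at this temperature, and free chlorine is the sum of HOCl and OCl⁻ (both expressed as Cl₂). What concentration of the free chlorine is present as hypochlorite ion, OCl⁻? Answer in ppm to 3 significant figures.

(a) 15.9 ppm; (b) 1.19 ppm

(a) Volume: 275,000 US gal × 3.785 L/gal = 1,040,875 L.
(a) Rise: 16,500 g / 1,040,875 L × 1000 = 15.85 mg/L.

(b) [OCl⁻]/[HOCl] = 10^(pH − pKa) = 10^(8.3 − 7.59) = 10^0.71 = 5.129.
(b) Fraction as HOCl = 1 / (1 + 5.129) = 0.1632.
(b) OCl⁻ = (1 − 0.1632) × 1.42 ppm = 1.188 ppm.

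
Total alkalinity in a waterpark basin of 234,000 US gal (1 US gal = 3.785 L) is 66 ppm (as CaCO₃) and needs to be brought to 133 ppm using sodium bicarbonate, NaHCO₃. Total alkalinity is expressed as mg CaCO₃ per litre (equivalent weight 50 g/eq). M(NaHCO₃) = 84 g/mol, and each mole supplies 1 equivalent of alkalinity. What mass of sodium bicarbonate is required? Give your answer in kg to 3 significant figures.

99.7 kg

Volume: 234,000 US gal × 3.785 L/gal = 885,690 L.
Alkalinity to add: (133 − 66) = 67 mg/L as CaCO₃ × 885,690 L = 59,340 g as CaCO₃.
Equivalents: 59,340 g ÷ 50 g/eq = 1187 eq.
NaHCO₃ supplies 1 eq per mole → 1187 mol.
Mass: 1187 mol × 84 g/mol = 99,690 g.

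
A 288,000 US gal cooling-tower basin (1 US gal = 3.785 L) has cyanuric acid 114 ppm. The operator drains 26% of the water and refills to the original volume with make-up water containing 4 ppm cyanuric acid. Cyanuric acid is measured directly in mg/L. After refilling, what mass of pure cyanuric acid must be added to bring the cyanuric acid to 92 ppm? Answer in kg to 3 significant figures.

Volume: 288,000 US gal × 3.785 L/gal = 1,090,080 L.
After draining 26% and refilling: 114 × 0.74 + 4 × 0.26 = 85.4 ppm.
Deficit to target: 92 − 85.4 = 6.6 mg/L.
Mass: 6.6 mg/L × 1,090,080 L = 7195 g cyanuric acid.

7.19 kg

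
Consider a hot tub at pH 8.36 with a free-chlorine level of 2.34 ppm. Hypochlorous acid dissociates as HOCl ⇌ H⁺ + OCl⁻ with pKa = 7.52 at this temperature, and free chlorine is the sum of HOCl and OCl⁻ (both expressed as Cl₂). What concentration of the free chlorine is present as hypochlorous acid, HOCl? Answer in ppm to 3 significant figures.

[OCl⁻]/[HOCl] = 10^(pH − pKa) = 10^(8.36 − 7.52) = 10^0.84 = 6.918.
Fraction as HOCl = 1 / (1 + 6.918) = 0.1263.
HOCl = 0.1263 × 2.34 ppm = 0.2955 ppm.

0.296 ppm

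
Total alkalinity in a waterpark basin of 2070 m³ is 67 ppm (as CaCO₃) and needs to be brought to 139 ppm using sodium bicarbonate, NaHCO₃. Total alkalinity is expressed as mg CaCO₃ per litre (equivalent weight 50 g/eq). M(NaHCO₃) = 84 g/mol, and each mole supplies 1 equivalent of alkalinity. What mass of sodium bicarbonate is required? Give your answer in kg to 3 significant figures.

250 kg

Volume: 2070 m³ = 2,070,000 L.
Alkalinity to add: (139 − 67) = 72 mg/L as CaCO₃ × 2,070,000 L = 149,000 g as CaCO₃.
Equivalents: 149,000 g ÷ 50 g/eq = 2981 eq.
NaHCO₃ supplies 1 eq per mole → 2981 mol.
Mass: 2981 mol × 84 g/mol = 250,400 g.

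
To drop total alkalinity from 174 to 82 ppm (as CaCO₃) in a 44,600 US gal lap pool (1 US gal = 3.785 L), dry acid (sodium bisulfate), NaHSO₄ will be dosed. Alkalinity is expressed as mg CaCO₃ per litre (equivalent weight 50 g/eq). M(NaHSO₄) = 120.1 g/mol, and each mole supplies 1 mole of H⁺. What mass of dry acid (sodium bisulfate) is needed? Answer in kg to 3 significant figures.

Volume: 44,600 US gal × 3.785 L/gal = 168,811 L.
Alkalinity to neutralize: (174 − 82) = 92 mg/L as CaCO₃ × 168,811 L = 15,530 g as CaCO₃.
Equivalents of H⁺ required: 15,530 ÷ 50 g/eq = 310.6 eq = 310.6 mol NaHSO₄.
Mass of NaHSO₄: 310.6 × 120.1 = 37,300 g.

37.3 kg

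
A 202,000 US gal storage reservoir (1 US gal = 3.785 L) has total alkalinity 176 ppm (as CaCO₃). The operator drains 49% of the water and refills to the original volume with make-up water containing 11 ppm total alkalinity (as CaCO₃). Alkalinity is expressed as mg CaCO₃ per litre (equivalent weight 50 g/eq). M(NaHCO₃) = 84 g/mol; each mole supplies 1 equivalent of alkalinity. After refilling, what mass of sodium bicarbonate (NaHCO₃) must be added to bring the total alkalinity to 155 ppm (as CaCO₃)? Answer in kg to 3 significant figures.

76.9 kg

Volume: 202,000 US gal × 3.785 L/gal = 764,570 L.
After draining 49% and refilling: 176 × 0.51 + 11 × 0.49 = 95.15 ppm.
Deficit to target: 155 − 95.15 = 59.85 mg/L.
As CaCO₃: 59.85 mg/L × 764,570 L = 45,760 g; ÷ 50 g/eq ÷ 1 = 915.2 mol NaHCO₃.
Mass: 915.2 × 84 = 76,880 g.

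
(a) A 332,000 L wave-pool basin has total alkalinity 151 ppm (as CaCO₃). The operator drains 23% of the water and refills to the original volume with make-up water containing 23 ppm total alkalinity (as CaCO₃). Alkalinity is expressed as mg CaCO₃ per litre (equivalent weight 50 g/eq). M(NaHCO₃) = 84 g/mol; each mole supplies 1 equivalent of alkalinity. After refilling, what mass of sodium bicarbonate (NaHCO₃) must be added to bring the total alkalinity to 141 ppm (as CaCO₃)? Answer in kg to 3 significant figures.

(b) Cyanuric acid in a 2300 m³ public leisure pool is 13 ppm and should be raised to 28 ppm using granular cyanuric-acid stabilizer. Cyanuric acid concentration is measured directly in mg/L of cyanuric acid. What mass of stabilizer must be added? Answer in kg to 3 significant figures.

(a) 10.8 kg; (b) 34.5 kg

(a) After draining 23% and refilling: 151 × 0.77 + 23 × 0.23 = 121.56 ppm.
(a) Deficit to target: 141 − 121.56 = 19.44 mg/L.
(a) As CaCO₃: 19.44 mg/L × 332,000 L = 6454 g; ÷ 50 g/eq ÷ 1 = 129.1 mol NaHCO₃.
(a) Mass: 129.1 × 84 = 10,840 g.

(b) Volume: 2300 m³ = 2,300,000 L.
(b) CYA to add: (28 − 13) = 15 mg/L × 2,300,000 L = 34,500 g cyanuric acid.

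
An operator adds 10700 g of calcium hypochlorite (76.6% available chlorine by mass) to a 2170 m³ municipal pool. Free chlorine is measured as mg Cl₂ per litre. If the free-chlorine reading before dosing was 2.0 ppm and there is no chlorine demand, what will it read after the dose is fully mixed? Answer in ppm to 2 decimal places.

5.78 ppm

Volume: 2170 m³ = 2,170,000 L.
Available chlorine delivered: 10,700 g × 0.766 = 8196 g as Cl₂.
Concentration rise: 8196 g / 2,170,000 L = 3.777 mg/L = 3.78 ppm.
Final FC: 2.0 + 3.78 = 5.78 ppm.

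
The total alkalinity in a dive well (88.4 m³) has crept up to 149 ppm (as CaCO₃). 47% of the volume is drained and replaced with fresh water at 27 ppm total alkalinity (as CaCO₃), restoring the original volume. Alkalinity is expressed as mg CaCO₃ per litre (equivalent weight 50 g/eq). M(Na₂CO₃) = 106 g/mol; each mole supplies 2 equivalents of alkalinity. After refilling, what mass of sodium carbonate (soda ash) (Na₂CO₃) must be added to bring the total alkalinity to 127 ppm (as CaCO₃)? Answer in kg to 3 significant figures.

3.31 kg

Volume: 88.4 m³ = 88,400 L.
After draining 47% and refilling: 149 × 0.53 + 27 × 0.47 = 91.66 ppm.
Deficit to target: 127 − 91.66 = 35.34 mg/L.
As CaCO₃: 35.34 mg/L × 88,400 L = 3124 g; ÷ 50 g/eq ÷ 2 = 31.24 mol Na₂CO₃.
Mass: 31.24 × 106 = 3311 g.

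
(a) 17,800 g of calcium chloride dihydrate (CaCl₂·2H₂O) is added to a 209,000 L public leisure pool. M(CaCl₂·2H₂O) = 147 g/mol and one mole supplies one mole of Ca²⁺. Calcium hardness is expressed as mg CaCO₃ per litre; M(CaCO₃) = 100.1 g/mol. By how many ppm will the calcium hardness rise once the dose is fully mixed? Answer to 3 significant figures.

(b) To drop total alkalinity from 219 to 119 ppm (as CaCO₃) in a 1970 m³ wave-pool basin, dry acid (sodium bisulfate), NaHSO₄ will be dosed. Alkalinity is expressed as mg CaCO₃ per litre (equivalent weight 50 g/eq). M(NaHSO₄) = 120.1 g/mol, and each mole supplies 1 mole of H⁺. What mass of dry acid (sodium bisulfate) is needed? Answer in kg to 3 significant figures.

(a) 58.0 ppm; (b) 473 kg

(a) Moles of Ca²⁺: 17,800 g ÷ 147 g/mol = 121.1 mol.
(a) As CaCO₃: 121.1 mol × 100.1 g/mol = 12,120 g.
(a) Rise: 12,120 g / 209,000 L × 1000 = 57.99 mg/L.

(b) Volume: 1970 m³ = 1,970,000 L.
(b) Alkalinity to neutralize: (219 − 119) = 100 mg/L as CaCO₃ × 1,970,000 L = 197,000 g as CaCO₃.
(b) Equivalents of H⁺ required: 197,000 ÷ 50 g/eq = 3940 eq = 3940 mol NaHSO₄.
(b) Mass of NaHSO₄: 3940 × 120.1 = 473,200 g.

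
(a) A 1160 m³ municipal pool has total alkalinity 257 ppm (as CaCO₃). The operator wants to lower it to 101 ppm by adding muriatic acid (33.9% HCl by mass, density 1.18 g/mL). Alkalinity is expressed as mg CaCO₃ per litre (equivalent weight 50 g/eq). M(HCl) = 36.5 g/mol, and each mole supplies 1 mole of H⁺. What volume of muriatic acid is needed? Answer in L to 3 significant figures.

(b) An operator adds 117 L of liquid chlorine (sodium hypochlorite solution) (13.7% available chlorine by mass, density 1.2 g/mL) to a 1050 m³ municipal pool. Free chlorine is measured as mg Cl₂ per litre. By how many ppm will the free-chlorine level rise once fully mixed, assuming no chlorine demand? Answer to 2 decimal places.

(a) 330 L; (b) 18.32 ppm

(a) Volume: 1160 m³ = 1,160,000 L.
(a) Alkalinity to neutralize: (257 − 101) = 156 mg/L as CaCO₃ × 1,160,000 L = 181,000 g as CaCO₃.
(a) Equivalents of H⁺ required: 181,000 ÷ 50 g/eq = 3619 eq = 3619 mol HCl.
(a) Mass of HCl: 3619 × 36.5 = 132,100 g.
(a) Mass of 33.9% solution: 132,100 / 0.339 = 389,700 g.
(a) Volume: 389,700 g ÷ 1.18 g/mL = 330,200 mL.

(b) Volume: 1050 m³ = 1,050,000 L.
(b) Mass of solution: 117 L × 1000 mL/L × 1.2 g/mL = 140,400 g.
(b) Available chlorine delivered: 140,400 g × 0.137 = 19,230 g as Cl₂.
(b) Concentration rise: 19,230 g / 1,050,000 L = 18.32 mg/L = 18.32 ppm.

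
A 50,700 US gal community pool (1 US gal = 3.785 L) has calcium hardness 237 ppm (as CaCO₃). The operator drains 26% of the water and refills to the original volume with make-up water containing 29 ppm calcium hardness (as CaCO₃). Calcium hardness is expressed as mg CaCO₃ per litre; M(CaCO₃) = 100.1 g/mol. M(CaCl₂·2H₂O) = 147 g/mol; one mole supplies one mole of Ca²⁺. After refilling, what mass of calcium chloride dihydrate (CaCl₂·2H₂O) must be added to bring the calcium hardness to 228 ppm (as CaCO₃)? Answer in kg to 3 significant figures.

12.7 kg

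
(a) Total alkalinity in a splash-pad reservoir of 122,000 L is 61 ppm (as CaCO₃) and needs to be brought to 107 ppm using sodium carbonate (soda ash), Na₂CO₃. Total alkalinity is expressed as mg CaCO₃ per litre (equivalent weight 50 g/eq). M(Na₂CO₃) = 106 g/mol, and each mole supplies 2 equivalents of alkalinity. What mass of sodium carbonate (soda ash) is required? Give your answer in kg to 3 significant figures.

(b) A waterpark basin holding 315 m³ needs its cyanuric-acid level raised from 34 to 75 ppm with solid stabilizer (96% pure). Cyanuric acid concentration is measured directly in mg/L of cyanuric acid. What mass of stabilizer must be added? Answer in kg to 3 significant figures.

(a) Alkalinity to add: (107 − 61) = 46 mg/L as CaCO₃ × 122,000 L = 5612 g as CaCO₃.
(a) Equivalents: 5612 g ÷ 50 g/eq = 112.2 eq.
(a) Each mole of Na₂CO₃ supplies 2 eq, so 112.2 / 2 = 56.12 mol.
(a) Mass: 56.12 mol × 106 g/mol = 5949 g.

(b) Volume: 315 m³ = 315,000 L.
(b) CYA to add: (75 − 34) = 41 mg/L × 315,000 L = 12,920 g cyanuric acid.
(b) At 96% purity: 12,920 / 0.96 = 13,450 g product.

(a) 5.95 kg; (b) 13.5 kg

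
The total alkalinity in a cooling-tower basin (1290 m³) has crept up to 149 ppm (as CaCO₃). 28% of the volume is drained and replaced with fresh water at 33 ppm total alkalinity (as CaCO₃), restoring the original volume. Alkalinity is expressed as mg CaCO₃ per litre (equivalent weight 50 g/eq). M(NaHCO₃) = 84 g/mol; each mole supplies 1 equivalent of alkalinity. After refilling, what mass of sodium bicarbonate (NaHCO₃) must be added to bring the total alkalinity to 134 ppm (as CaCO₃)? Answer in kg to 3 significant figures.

37.9 kg

Volume: 1290 m³ = 1,290,000 L.
After draining 28% and refilling: 149 × 0.72 + 33 × 0.28 = 116.52 ppm.
Deficit to target: 134 − 116.52 = 17.48 mg/L.
As CaCO₃: 17.48 mg/L × 1,290,000 L = 22,550 g; ÷ 50 g/eq ÷ 1 = 451 mol NaHCO₃.
Mass: 451 × 84 = 37,880 g.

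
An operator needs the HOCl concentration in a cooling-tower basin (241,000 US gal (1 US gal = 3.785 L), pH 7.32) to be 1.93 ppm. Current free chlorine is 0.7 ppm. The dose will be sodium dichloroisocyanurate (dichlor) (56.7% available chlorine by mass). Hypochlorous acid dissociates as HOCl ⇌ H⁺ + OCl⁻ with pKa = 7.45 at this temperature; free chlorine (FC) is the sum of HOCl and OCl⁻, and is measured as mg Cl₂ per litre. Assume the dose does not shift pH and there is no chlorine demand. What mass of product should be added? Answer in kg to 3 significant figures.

Volume: 241,000 US gal × 3.785 L/gal = 912,185 L.
[OCl⁻]/[HOCl] = 10^(pH − pKa) = 10^(7.32 − 7.45) = 0.7413; fraction as HOCl = 1/(1 + 0.7413) = 0.5743.
Free chlorine required for 1.93 ppm HOCl: 1.93 / 0.5743 = 3.361 ppm.
FC to add: 3.361 − 0.7 = 2.661 mg/L as Cl₂.
Cl₂ equivalent: 2.661 mg/L × 912,185 L = 2427 g.
Product at 56.7% available Cl: 2427 / 0.567 = 4281 g.

4.28 kg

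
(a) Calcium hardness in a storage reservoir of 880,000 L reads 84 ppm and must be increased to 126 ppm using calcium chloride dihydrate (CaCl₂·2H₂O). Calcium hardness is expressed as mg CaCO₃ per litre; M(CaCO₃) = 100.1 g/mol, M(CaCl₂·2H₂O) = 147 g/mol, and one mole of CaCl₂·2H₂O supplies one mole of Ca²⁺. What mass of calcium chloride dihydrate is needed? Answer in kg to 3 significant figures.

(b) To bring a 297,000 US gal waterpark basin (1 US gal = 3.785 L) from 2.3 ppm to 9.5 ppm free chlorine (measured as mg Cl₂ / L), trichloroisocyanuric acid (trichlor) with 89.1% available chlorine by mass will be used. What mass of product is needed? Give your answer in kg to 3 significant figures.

(a) 54.3 kg; (b) 9.08 kg

(a) Hardness to add: (126 − 84) = 42 mg/L as CaCO₃ × 880,000 L = 36,960 g as CaCO₃.
(a) Moles of Ca²⁺ (1 mol Ca²⁺ ≡ 1 mol CaCO₃): 36,960 / 100.1 g/mol = 369.2 mol.
(a) Mass of CaCl₂·2H₂O: 369.2 × 147 = 54,280 g.

(b) Volume: 297,000 US gal × 3.785 L/gal = 1,124,145 L.
(b) Chlorine deficit: 9.5 − 2.3 = 7.2 ppm = 7.2 mg/L as Cl₂.
(b) Cl₂ equivalent needed: 7.2 mg/L × 1,124,145 L = 8,094,000 mg = 8094 g.
(b) Product at 89.1% available chlorine: 8094 / 0.891 = 9084 g.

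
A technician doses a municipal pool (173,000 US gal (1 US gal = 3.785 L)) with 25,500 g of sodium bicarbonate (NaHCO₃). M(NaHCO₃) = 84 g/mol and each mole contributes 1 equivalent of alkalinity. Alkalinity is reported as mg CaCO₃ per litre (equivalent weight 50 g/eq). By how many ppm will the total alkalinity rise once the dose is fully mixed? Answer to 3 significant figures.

23.2 ppm

Volume: 173,000 US gal × 3.785 L/gal = 654,805 L.
Moles of NaHCO₃: 25,500 g ÷ 84 g/mol = 303.6 mol → 303.6 eq of alkalinity.
As CaCO₃: 303.6 eq × 50 g/eq = 15,180 g.
Rise: 15,180 g / 654,805 L × 1000 = 23.18 mg/L.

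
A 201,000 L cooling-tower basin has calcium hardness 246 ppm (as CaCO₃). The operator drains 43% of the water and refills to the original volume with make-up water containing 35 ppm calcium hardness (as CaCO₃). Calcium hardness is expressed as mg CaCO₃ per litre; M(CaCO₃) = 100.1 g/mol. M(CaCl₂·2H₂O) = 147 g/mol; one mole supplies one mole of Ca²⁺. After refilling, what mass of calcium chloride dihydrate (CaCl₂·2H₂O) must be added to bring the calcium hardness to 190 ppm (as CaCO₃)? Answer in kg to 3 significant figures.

10.3 kg

After draining 43% and refilling: 246 × 0.57 + 35 × 0.43 = 155.27 ppm.
Deficit to target: 190 − 155.27 = 34.73 mg/L.
As CaCO₃: 34.73 mg/L × 201,000 L = 6981 g; ÷ 100.1 = 69.74 mol Ca²⁺.
Mass: 69.74 × 147 = 10,250 g.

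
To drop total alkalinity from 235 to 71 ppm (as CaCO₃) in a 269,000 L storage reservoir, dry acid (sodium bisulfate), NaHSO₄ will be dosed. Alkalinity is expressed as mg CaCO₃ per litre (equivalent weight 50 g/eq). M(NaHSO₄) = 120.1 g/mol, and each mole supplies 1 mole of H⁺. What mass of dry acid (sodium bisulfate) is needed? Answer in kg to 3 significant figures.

Alkalinity to neutralize: (235 − 71) = 164 mg/L as CaCO₃ × 269,000 L = 44,120 g as CaCO₃.
Equivalents of H⁺ required: 44,120 ÷ 50 g/eq = 882.3 eq = 882.3 mol NaHSO₄.
Mass of NaHSO₄: 882.3 × 120.1 = 106,000 g.

106 kg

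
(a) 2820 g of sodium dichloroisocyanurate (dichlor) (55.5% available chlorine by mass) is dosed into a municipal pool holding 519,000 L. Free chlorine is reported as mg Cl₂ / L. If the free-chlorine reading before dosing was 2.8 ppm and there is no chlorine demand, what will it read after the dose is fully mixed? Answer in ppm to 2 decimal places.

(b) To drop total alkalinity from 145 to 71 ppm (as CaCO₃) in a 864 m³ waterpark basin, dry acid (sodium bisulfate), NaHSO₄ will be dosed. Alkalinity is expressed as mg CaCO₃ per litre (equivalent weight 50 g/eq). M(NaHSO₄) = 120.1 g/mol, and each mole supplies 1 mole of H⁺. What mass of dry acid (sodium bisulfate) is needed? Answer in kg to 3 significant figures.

(a) Available chlorine delivered: 2820 g × 0.555 = 1565 g as Cl₂.
(a) Concentration rise: 1565 g / 519,000 L = 3.016 mg/L = 3.02 ppm.
(a) Final FC: 2.8 + 3.02 = 5.82 ppm.

(b) Volume: 864 m³ = 864,000 L.
(b) Alkalinity to neutralize: (145 − 71) = 74 mg/L as CaCO₃ × 864,000 L = 63,940 g as CaCO₃.
(b) Equivalents of H⁺ required: 63,940 ÷ 50 g/eq = 1279 eq = 1279 mol NaHSO₄.
(b) Mass of NaHSO₄: 1279 × 120.1 = 153,600 g.

(a) 5.82 ppm; (b) 154 kg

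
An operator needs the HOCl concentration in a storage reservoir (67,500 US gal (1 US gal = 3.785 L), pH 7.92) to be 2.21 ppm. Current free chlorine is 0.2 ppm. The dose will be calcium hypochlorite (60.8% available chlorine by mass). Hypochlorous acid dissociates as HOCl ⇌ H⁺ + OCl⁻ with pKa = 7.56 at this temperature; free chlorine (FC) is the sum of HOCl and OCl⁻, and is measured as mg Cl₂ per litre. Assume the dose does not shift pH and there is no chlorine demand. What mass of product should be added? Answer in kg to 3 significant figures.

Volume: 67,500 US gal × 3.785 L/gal = 255,488 L.
[OCl⁻]/[HOCl] = 10^(pH − pKa) = 10^(7.92 − 7.56) = 2.291; fraction as HOCl = 1/(1 + 2.291) = 0.3039.
Free chlorine required for 2.21 ppm HOCl: 2.21 / 0.3039 = 7.273 ppm.
FC to add: 7.273 − 0.2 = 7.073 mg/L as Cl₂.
Cl₂ equivalent: 7.073 mg/L × 255,488 L = 1807 g.
Product at 60.8% available Cl: 1807 / 0.608 = 2972 g.

2.97 kg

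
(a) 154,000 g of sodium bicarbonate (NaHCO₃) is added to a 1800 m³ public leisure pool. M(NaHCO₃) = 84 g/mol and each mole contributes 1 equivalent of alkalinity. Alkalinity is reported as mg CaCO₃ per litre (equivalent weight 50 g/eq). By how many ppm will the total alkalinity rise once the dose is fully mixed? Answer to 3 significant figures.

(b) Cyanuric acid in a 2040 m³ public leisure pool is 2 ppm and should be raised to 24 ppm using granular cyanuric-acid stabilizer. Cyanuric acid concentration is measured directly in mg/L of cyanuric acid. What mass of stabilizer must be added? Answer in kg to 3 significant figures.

(a) 50.9 ppm; (b) 44.9 kg

(a) Volume: 1800 m³ = 1,800,000 L.
(a) Moles of NaHCO₃: 154,000 g ÷ 84 g/mol = 1833 mol → 1833 eq of alkalinity.
(a) As CaCO₃: 1833 eq × 50 g/eq = 91,670 g.
(a) Rise: 91,670 g / 1,800,000 L × 1000 = 50.93 mg/L.

(b) Volume: 2040 m³ = 2,040,000 L.
(b) CYA to add: (24 − 2) = 22 mg/L × 2,040,000 L = 44,880 g cyanuric acid.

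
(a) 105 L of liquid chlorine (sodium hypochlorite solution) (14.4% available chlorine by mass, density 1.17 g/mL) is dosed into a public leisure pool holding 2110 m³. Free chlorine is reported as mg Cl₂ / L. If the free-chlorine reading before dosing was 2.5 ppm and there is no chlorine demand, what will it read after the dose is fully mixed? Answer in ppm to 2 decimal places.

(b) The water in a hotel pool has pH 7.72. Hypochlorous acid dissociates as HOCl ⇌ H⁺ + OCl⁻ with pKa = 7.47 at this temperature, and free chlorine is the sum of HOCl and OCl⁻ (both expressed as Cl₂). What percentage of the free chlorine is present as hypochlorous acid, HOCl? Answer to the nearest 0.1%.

(a) 10.88 ppm; (b) 36.0%

(a) Volume: 2110 m³ = 2,110,000 L.
(a) Mass of solution: 105 L × 1000 mL/L × 1.17 g/mL = 122,800 g.
(a) Available chlorine delivered: 122,800 g × 0.144 = 17,690 g as Cl₂.
(a) Concentration rise: 17,690 g / 2,110,000 L = 8.384 mg/L = 8.38 ppm.
(a) Final FC: 2.5 + 8.38 = 10.88 ppm.

(b) [OCl⁻]/[HOCl] = 10^(pH − pKa) = 10^(7.72 − 7.47) = 10^0.25 = 1.778.
(b) Fraction as HOCl = 1 / (1 + 1.778) = 0.3599.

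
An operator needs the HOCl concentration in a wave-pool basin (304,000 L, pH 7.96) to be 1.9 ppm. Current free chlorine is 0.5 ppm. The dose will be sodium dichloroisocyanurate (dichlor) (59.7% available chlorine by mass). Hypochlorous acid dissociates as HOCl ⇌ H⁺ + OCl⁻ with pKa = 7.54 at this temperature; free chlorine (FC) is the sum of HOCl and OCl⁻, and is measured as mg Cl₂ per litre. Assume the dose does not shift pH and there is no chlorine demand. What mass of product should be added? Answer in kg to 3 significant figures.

3.26 kg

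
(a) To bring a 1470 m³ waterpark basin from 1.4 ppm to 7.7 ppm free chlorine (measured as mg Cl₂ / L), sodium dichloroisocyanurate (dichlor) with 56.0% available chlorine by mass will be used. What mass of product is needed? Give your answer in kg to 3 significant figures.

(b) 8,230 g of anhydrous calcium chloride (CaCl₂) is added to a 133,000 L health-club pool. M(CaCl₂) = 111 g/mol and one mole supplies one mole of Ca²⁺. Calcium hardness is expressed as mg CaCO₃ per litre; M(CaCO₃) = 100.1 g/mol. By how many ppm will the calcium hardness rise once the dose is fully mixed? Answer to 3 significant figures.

(a) 16.5 kg; (b) 55.8 ppm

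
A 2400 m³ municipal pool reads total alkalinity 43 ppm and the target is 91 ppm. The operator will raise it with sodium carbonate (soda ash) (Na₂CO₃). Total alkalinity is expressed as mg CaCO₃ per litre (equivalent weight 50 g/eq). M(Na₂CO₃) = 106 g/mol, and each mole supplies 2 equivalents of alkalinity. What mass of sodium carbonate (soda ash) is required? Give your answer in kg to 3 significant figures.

Volume: 2400 m³ = 2,400,000 L.
Alkalinity to add: (91 − 43) = 48 mg/L as CaCO₃ × 2,400,000 L = 115,200 g as CaCO₃.
Equivalents: 115,200 g ÷ 50 g/eq = 2304 eq.
Each mole of Na₂CO₃ supplies 2 eq, so 2304 / 2 = 1152 mol.
Mass: 1152 mol × 106 g/mol = 122,100 g.

122 kg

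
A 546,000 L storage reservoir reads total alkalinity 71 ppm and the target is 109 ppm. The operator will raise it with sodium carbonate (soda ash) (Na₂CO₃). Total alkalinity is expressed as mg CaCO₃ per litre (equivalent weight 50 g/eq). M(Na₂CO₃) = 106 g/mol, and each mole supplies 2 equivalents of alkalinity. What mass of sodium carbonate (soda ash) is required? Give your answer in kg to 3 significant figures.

22.0 kg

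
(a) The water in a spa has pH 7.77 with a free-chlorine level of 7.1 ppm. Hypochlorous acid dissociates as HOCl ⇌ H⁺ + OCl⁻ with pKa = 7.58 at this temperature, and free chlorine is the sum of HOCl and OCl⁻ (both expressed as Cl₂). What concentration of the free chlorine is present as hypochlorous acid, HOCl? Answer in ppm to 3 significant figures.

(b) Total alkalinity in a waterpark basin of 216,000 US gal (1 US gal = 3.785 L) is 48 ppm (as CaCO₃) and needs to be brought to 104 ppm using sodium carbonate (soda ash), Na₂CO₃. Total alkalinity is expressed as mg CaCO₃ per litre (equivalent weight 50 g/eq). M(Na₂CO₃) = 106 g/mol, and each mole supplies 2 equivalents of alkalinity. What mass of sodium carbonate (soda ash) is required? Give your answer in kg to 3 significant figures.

(a) [OCl⁻]/[HOCl] = 10^(pH − pKa) = 10^(7.77 − 7.58) = 10^0.19 = 1.549.
(a) Fraction as HOCl = 1 / (1 + 1.549) = 0.3923.
(a) HOCl = 0.3923 × 7.1 ppm = 2.786 ppm.

(b) Volume: 216,000 US gal × 3.785 L/gal = 817,560 L.
(b) Alkalinity to add: (104 − 48) = 56 mg/L as CaCO₃ × 817,560 L = 45,780 g as CaCO₃.
(b) Equivalents: 45,780 g ÷ 50 g/eq = 915.7 eq.
(b) Each mole of Na₂CO₃ supplies 2 eq, so 915.7 / 2 = 457.8 mol.
(b) Mass: 457.8 mol × 106 g/mol = 48,530 g.

(a) 2.79 ppm; (b) 48.5 kg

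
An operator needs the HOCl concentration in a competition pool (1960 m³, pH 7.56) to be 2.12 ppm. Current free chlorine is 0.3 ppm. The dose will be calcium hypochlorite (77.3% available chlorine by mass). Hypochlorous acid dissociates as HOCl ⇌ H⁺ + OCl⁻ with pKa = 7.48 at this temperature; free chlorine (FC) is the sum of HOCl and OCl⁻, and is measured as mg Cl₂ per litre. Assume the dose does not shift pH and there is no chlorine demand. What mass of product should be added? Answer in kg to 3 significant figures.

11.1 kg

Volume: 1960 m³ = 1,960,000 L.
[OCl⁻]/[HOCl] = 10^(pH − pKa) = 10^(7.56 − 7.48) = 1.202; fraction as HOCl = 1/(1 + 1.202) = 0.4541.
Free chlorine required for 2.12 ppm HOCl: 2.12 / 0.4541 = 4.669 ppm.
FC to add: 4.669 − 0.3 = 4.369 mg/L as Cl₂.
Cl₂ equivalent: 4.369 mg/L × 1,960,000 L = 8563 g.
Product at 77.3% available Cl: 8563 / 0.773 = 11,080 g.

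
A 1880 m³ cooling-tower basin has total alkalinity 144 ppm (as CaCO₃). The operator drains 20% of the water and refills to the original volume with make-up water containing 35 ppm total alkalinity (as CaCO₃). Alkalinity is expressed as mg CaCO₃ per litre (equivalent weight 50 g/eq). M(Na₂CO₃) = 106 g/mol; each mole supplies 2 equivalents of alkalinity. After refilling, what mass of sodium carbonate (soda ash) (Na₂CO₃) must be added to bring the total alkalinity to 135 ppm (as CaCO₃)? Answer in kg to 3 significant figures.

25.5 kg

Volume: 1880 m³ = 1,880,000 L.
After draining 20% and refilling: 144 × 0.80 + 35 × 0.20 = 122.2 ppm.
Deficit to target: 135 − 122.2 = 12.8 mg/L.
As CaCO₃: 12.8 mg/L × 1,880,000 L = 24,060 g; ÷ 50 g/eq ÷ 2 = 240.6 mol Na₂CO₃.
Mass: 240.6 × 106 = 25,510 g.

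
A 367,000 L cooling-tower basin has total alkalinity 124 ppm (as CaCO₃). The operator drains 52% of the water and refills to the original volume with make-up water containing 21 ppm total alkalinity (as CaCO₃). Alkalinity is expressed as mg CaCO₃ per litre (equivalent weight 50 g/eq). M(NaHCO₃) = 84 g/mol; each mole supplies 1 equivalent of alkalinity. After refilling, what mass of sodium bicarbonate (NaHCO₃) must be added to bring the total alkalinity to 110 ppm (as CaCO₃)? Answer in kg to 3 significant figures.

24.4 kg

After draining 52% and refilling: 124 × 0.48 + 21 × 0.52 = 70.44 ppm.
Deficit to target: 110 − 70.44 = 39.56 mg/L.
As CaCO₃: 39.56 mg/L × 367,000 L = 14,520 g; ÷ 50 g/eq ÷ 1 = 290.4 mol NaHCO₃.
Mass: 290.4 × 84 = 24,390 g.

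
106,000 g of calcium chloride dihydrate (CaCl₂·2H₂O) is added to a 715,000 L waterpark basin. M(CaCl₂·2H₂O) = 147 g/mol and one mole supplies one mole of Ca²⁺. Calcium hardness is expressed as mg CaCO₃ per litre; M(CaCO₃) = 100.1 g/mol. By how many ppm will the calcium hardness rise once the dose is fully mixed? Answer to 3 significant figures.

Moles of Ca²⁺: 106,000 g ÷ 147 g/mol = 721.1 mol.
As CaCO₃: 721.1 mol × 100.1 g/mol = 72,180 g.
Rise: 72,180 g / 715,000 L × 1000 = 101 mg/L.

101 ppm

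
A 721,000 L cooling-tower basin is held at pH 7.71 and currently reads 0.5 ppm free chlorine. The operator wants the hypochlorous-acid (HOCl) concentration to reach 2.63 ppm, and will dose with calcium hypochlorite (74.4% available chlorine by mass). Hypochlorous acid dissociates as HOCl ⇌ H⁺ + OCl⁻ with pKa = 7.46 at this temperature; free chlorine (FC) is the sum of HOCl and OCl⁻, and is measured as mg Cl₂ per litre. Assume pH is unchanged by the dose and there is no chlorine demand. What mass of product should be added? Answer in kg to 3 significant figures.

[OCl⁻]/[HOCl] = 10^(pH − pKa) = 10^(7.71 − 7.46) = 1.778; fraction as HOCl = 1/(1 + 1.778) = 0.3599.
Free chlorine required for 2.63 ppm HOCl: 2.63 / 0.3599 = 7.307 ppm.
FC to add: 7.307 − 0.5 = 6.807 mg/L as Cl₂.
Cl₂ equivalent: 6.807 mg/L × 721,000 L = 4908 g.
Product at 74.4% available Cl: 4908 / 0.744 = 6596 g.

6.60 kg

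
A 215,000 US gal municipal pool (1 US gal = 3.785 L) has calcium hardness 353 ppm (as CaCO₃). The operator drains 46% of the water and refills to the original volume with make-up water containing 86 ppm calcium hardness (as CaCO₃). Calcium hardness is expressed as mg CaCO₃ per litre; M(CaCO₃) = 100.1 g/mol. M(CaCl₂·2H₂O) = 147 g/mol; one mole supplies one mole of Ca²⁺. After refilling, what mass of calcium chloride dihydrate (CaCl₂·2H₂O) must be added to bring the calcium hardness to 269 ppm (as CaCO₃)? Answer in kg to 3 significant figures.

46.4 kg

Volume: 215,000 US gal × 3.785 L/gal = 813,775 L.
After draining 46% and refilling: 353 × 0.54 + 86 × 0.46 = 230.18 ppm.
Deficit to target: 269 − 230.18 = 38.82 mg/L.
As CaCO₃: 38.82 mg/L × 813,775 L = 31,590 g; ÷ 100.1 = 315.6 mol Ca²⁺.
Mass: 315.6 × 147 = 46,390 g.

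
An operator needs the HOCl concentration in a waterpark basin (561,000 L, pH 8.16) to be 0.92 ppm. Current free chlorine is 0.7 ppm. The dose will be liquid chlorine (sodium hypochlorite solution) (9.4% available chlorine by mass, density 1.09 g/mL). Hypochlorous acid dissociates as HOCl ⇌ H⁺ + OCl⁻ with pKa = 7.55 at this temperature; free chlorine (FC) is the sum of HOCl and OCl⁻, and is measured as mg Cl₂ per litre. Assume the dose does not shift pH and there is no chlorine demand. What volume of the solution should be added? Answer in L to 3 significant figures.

[OCl⁻]/[HOCl] = 10^(pH − pKa) = 10^(8.16 − 7.55) = 4.074; fraction as HOCl = 1/(1 + 4.074) = 0.1971.
Free chlorine required for 0.92 ppm HOCl: 0.92 / 0.1971 = 4.668 ppm.
FC to add: 4.668 − 0.7 = 3.968 mg/L as Cl₂.
Cl₂ equivalent: 3.968 mg/L × 561,000 L = 2226 g.
Product at 9.4% available Cl: 2226 / 0.094 = 23,680 g.
Volume: 23,680 g ÷ 1.09 g/mL = 21,730 mL.

21.7 L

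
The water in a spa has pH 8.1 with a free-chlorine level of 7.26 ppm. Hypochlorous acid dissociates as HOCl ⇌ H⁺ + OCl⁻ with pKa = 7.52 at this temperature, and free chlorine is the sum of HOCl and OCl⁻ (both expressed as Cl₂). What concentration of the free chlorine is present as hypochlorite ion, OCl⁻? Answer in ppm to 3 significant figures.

[OCl⁻]/[HOCl] = 10^(pH − pKa) = 10^(8.1 − 7.52) = 10^0.58 = 3.802.
Fraction as HOCl = 1 / (1 + 3.802) = 0.2083.
OCl⁻ = (1 − 0.2083) × 7.26 ppm = 5.748 ppm.

5.75 ppm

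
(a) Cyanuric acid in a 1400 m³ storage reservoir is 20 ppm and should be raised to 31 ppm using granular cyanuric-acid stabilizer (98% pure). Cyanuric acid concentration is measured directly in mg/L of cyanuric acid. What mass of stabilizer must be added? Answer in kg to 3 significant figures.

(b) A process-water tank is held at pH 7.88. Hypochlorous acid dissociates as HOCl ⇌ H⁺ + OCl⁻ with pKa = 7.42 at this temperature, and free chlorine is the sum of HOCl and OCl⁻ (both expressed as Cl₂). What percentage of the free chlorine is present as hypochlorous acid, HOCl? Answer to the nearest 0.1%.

(a) 15.7 kg; (b) 25.7%

(a) Volume: 1400 m³ = 1,400,000 L.
(a) CYA to add: (31 − 20) = 11 mg/L × 1,400,000 L = 15,400 g cyanuric acid.
(a) At 98% purity: 15,400 / 0.98 = 15,710 g product.

(b) [OCl⁻]/[HOCl] = 10^(pH − pKa) = 10^(7.88 − 7.42) = 10^0.46 = 2.884.
(b) Fraction as HOCl = 1 / (1 + 2.884) = 0.2575.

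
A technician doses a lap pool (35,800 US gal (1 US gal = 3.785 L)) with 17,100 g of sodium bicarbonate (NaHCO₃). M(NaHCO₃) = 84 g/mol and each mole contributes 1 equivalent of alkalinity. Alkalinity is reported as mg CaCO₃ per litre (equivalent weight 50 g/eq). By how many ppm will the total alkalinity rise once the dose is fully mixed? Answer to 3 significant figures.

Volume: 35,800 US gal × 3.785 L/gal = 135,503 L.
Moles of NaHCO₃: 17,100 g ÷ 84 g/mol = 203.6 mol → 203.6 eq of alkalinity.
As CaCO₃: 203.6 eq × 50 g/eq = 10,180 g.
Rise: 10,180 g / 135,503 L × 1000 = 75.12 mg/L.

75.1 ppm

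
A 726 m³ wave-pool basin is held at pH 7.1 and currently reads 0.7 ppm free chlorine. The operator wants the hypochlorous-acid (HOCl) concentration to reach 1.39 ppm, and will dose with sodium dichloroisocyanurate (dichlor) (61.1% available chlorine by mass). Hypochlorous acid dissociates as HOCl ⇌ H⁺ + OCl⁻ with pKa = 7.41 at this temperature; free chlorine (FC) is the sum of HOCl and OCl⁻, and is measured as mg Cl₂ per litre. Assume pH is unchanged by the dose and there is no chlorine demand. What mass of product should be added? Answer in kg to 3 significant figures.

Volume: 726 m³ = 726,000 L.
[OCl⁻]/[HOCl] = 10^(pH − pKa) = 10^(7.1 − 7.41) = 0.4898; fraction as HOCl = 1/(1 + 0.4898) = 0.6712.
Free chlorine required for 1.39 ppm HOCl: 1.39 / 0.6712 = 2.071 ppm.
FC to add: 2.071 − 0.7 = 1.371 mg/L as Cl₂.
Cl₂ equivalent: 1.371 mg/L × 726,000 L = 995.2 g.
Product at 61.1% available Cl: 995.2 / 0.611 = 1629 g.

1.63 kg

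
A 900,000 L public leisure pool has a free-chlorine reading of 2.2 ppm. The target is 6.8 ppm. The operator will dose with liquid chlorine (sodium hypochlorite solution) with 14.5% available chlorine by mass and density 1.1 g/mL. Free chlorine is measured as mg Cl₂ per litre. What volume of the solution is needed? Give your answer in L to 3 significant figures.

Chlorine deficit: 6.8 − 2.2 = 4.6 ppm = 4.6 mg/L as Cl₂.
Cl₂ equivalent needed: 4.6 mg/L × 900,000 L = 4,140,000 mg = 4140 g.
Product at 14.5% available chlorine: 4140 / 0.145 = 28,550 g.
Volume at density 1.1 g/mL: 28,550 g ÷ 1.1 g/mL = 25,960 mL.

26.0 L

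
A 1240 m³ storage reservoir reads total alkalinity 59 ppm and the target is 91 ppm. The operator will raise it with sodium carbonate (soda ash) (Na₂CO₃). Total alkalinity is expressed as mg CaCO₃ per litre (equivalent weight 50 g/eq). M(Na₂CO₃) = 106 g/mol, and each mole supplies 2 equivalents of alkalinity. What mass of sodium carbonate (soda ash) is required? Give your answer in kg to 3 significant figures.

42.1 kg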